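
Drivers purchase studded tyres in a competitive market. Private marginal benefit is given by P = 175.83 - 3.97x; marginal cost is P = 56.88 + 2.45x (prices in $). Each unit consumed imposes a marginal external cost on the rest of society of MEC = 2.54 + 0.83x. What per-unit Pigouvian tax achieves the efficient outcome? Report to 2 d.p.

tax = $15.87 per unit

Social marginal benefit = demand − MEC = 173.29 - 4.80x.
Set SMB = MC: 173.29 - 4.80x = 56.88 + 2.45x → x* = 16.0566.
The Pigouvian tax equals MEC at x*: 2.54 + 0.83×16.0566 = 15.8670.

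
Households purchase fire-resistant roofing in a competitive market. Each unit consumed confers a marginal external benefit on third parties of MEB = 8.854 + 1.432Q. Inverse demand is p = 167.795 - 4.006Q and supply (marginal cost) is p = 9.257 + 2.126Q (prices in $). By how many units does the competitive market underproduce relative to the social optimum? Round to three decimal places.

Market equilibrium (private): 9.257 + 2.126Q = 167.795 - 4.006Q → Q_m = 25.8542.
Social marginal benefit = demand + MEB = 176.649 - 2.574Q.
Set SMB = MC: 176.649 - 2.574Q = 9.257 + 2.126Q → Q* = 35.6153.
Gap = |25.8542 − 35.6153| = 9.7611.

9.761 units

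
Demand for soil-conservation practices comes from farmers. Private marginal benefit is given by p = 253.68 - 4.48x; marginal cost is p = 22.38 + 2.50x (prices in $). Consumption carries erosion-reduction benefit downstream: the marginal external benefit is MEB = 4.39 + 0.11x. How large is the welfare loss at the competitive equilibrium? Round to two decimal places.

DWL = $4.70

Market equilibrium (private): 22.38 + 2.50x = 253.68 - 4.48x → x_m = 33.1375.
Social marginal benefit = demand + MEB = 258.07 - 4.37x.
Set SMB = MC: 258.07 - 4.37x = 22.38 + 2.50x → x* = 34.3071.
Between x* and x_m the wedge SMB − MC runs linearly from 0 to MEB(x_m), so the loss is a triangle.
DWL = ½ × 1.1696 × 8.0351 = 4.6989.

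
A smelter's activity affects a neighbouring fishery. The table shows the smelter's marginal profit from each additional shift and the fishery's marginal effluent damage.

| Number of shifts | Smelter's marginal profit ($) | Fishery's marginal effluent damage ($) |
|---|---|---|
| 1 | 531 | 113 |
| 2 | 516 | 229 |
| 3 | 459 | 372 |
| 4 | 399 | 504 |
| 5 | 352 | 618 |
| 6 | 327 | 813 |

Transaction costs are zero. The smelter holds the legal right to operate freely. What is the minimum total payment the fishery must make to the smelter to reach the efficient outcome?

Left alone the smelter would choose level 6 (marginal profit stays positive).
Efficient level: k* = 3 (marginal profit ≥ marginal effluent damage through 3).
The fishery must at least cover the smelter's forgone profit from cutting 6→3: 399 + 352 + 327 = 1078.

$1078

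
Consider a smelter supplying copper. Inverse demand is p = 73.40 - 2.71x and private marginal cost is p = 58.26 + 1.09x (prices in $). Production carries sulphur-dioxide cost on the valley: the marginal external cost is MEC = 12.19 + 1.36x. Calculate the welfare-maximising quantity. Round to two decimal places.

Social marginal cost = private MC + MEC = 70.45 + 2.45x.
Set SMC = demand: 70.45 + 2.45x = 73.40 - 2.71x → x* = 0.5717.

x* = 0.57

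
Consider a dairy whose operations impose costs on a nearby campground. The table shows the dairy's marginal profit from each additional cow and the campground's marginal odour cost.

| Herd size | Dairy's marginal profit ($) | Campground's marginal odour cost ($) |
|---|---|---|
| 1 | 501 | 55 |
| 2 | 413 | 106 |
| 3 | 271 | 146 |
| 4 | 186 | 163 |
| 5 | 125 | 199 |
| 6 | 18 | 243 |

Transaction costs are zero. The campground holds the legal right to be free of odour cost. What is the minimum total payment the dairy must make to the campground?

Efficient level: marginal profit ≥ marginal odour cost through level 4, so k* = 4.
With the campground holding the right, the dairy must at least compensate total damage at k*: 55 + 106 + 146 + 163 = 470.

$470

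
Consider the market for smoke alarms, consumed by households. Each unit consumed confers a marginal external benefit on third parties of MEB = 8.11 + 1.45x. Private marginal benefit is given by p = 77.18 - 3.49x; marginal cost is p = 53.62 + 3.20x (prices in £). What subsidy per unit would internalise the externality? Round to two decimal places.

Social marginal benefit = demand + MEB = 85.29 - 2.04x.
Set SMB = MC: 85.29 - 2.04x = 53.62 + 3.20x → x* = 6.0439.
The Pigouvian subsidy equals MEB at x*: 8.11 + 1.45×6.0439 = 16.8737.

subsidy = £16.87 per unit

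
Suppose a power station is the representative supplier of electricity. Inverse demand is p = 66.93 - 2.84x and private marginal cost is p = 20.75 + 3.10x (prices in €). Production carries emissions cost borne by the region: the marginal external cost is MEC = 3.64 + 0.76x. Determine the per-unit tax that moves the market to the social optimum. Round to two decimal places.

Social marginal cost = private MC + MEC = 24.39 + 3.86x.
Set SMC = demand: 24.39 + 3.86x = 66.93 - 2.84x → x* = 6.3493.
The Pigouvian tax equals MEC at x*: 3.64 + 0.76×6.3493 = 8.4655.

tax = €8.47 per unit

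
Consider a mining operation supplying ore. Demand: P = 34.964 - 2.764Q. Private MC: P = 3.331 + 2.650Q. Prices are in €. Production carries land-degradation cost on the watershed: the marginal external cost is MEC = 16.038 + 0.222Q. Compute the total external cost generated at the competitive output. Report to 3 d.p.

Market equilibrium (private): 3.331 + 2.650Q = 34.964 - 2.764Q → Q_m = 5.8428.
Total external cost = ∫₀^{Q_m} (16.038 + 0.222Q) dQ = 16.038×5.8428 + ½×0.222×5.8428² = 97.4962.

€97.496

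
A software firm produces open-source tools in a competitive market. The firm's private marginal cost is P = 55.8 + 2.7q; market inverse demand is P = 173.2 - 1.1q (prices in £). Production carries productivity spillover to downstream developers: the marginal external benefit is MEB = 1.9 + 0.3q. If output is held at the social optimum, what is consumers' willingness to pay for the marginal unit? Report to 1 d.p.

Social marginal cost = private MC − MEB = 53.9 + 2.4q.
Set SMC = demand: 53.9 + 2.4q = 173.2 - 1.1q → q* = 34.0857.
Consumer price on the demand curve at q*: 173.2 − 1.1×34.0857 = 135.7057.

P = £135.7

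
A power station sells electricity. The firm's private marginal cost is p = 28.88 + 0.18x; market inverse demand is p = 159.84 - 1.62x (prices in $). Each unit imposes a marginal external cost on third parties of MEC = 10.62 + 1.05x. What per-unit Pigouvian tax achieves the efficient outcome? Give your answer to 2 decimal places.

tax = $54.96 per unit

Social marginal cost = private MC + MEC = 39.50 + 1.23x.
Set SMC = demand: 39.50 + 1.23x = 159.84 - 1.62x → x* = 42.2246.
The Pigouvian tax equals MEC at x*: 10.62 + 1.05×42.2246 = 54.9558.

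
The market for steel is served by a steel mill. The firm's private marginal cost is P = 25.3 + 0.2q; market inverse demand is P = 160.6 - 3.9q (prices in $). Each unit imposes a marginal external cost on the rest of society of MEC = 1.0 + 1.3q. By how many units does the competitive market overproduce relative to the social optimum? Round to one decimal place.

8.1 units

Market equilibrium (private): 25.3 + 0.2q = 160.6 - 3.9q → q_m = 33.0000.
Social marginal cost = private MC + MEC = 26.3 + 1.5q.
Set SMC = demand: 26.3 + 1.5q = 160.6 - 3.9q → q* = 24.8704.
Gap = |33.0000 − 24.8704| = 8.1296.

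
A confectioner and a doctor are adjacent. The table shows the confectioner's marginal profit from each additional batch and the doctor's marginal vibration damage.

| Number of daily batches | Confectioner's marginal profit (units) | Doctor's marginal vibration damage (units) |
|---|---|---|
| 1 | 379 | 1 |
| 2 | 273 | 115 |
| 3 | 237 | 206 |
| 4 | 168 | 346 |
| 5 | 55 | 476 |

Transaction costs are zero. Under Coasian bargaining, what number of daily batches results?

3

Bargaining reaches the level where marginal profit last exceeds marginal vibration damage.
That holds through level 3 (237 ≥ 206) but not at 4 (168 < 346).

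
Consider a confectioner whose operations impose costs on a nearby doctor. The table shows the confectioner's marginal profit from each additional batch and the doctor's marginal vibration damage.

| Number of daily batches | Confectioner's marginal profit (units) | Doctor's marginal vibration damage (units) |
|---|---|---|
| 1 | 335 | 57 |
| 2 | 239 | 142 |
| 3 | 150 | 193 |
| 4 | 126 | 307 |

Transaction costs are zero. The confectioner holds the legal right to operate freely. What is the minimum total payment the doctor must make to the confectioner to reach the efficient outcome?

Left alone the confectioner would choose level 4 (marginal profit stays positive).
Efficient level: k* = 2 (marginal profit ≥ marginal vibration damage through 2).
The doctor must at least cover the confectioner's forgone profit from cutting 4→2: 150 + 126 = 276.

276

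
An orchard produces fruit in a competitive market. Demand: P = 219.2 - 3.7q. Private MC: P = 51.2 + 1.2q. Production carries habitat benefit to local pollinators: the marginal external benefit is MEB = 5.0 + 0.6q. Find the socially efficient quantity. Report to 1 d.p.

q* = 40.2

Social marginal cost = private MC − MEB = 46.2 + 0.6q.
Set SMC = demand: 46.2 + 0.6q = 219.2 - 3.7q → q* = 40.2326.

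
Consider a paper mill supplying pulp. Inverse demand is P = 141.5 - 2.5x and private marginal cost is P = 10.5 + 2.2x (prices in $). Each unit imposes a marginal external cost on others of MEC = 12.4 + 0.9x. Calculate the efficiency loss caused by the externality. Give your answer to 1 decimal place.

DWL = $125.5

Market equilibrium (private): 10.5 + 2.2x = 141.5 - 2.5x → x_m = 27.8723.
Social marginal cost = private MC + MEC = 22.9 + 3.1x.
Set SMC = demand: 22.9 + 3.1x = 141.5 - 2.5x → x* = 21.1786.
Between x* and x_m the wedge SMC − demand runs linearly from 0 to MEC(x_m), so the loss is a triangle.
DWL = ½ × 6.6937 × 37.4851 = 125.4570.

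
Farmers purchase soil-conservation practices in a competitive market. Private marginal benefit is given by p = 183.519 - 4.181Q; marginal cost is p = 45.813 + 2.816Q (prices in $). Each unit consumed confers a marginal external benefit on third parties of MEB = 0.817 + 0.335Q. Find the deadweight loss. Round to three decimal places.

DWL = $4.121

Market equilibrium (private): 45.813 + 2.816Q = 183.519 - 4.181Q → Q_m = 19.6807.
Social marginal benefit = demand + MEB = 184.336 - 3.846Q.
Set SMB = MC: 184.336 - 3.846Q = 45.813 + 2.816Q → Q* = 20.7930.
The welfare-loss triangle has base |Q_m − Q*| and height MEB(Q_m) (the vertical gap between SMB and MC is zero at Q* and MEB at Q_m).
DWL = ½ × 1.1123 × 7.4100 = 4.1211.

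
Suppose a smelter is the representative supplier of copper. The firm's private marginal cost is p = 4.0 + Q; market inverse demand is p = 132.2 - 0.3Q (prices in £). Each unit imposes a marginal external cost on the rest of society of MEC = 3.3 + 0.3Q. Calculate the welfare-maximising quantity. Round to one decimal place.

Social marginal cost = private MC + MEC = 7.3 + 1.3Q.
Set SMC = demand: 7.3 + 1.3Q = 132.2 - 0.3Q → Q* = 78.0625.

Q* = 78.1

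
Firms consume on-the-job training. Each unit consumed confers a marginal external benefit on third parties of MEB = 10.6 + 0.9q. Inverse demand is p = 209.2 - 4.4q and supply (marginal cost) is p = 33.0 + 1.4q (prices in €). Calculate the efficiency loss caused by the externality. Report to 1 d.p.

DWL = €146.9

Market equilibrium (private): 33.0 + 1.4q = 209.2 - 4.4q → q_m = 30.3793.
Social marginal benefit = demand + MEB = 219.8 - 3.5q.
Set SMB = MC: 219.8 - 3.5q = 33.0 + 1.4q → q* = 38.1224.
The welfare-loss triangle has base |q_m − q*| and height MEB(q_m) (the vertical gap between SMB and MC is zero at q* and MEB at q_m).
DWL = ½ × 7.7431 × 37.9414 = 146.8920.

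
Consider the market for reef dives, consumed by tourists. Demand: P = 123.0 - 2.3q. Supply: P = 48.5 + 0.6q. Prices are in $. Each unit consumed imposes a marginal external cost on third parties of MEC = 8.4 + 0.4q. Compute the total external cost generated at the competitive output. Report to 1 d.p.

Market equilibrium (private): 48.5 + 0.6q = 123.0 - 2.3q → q_m = 25.6897.
Total external cost = ∫₀^{q_m} (8.4 + 0.4q) dq = 8.4×25.6897 + ½×0.4×25.6897² = 347.7856.

$347.8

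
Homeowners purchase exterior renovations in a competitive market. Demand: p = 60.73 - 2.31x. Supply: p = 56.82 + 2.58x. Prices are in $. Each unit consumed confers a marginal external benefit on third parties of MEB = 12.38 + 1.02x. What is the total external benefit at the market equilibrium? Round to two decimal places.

Market equilibrium (private): 56.82 + 2.58x = 60.73 - 2.31x → x_m = 0.7996.
Total external benefit = ∫₀^{x_m} (12.38 + 1.02x) dx = 12.38×0.7996 + ½×1.02×0.7996² = 10.2251.

$10.23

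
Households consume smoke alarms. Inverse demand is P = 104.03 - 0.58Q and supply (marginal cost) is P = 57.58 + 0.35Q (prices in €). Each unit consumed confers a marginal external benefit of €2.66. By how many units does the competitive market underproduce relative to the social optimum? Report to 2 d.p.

Market equilibrium (private): 57.58 + 0.35Q = 104.03 - 0.58Q → Q_m = 49.9462.
Social marginal benefit = demand + MEB = 106.69 - 0.58Q.
Set SMB = MC: 106.69 - 0.58Q = 57.58 + 0.35Q → Q* = 52.8065.
Gap = |49.9462 − 52.8065| = 2.8603.

2.86 units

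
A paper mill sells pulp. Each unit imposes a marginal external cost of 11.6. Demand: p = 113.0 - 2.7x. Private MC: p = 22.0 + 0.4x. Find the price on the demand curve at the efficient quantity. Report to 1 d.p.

P = 43.8

Social marginal cost = private MC + MEC = 33.6 + 0.4x.
Set SMC = demand: 33.6 + 0.4x = 113.0 - 2.7x → x* = 25.6129.
Consumer price on the demand curve at x*: 113.0 − 2.7×25.6129 = 43.8452.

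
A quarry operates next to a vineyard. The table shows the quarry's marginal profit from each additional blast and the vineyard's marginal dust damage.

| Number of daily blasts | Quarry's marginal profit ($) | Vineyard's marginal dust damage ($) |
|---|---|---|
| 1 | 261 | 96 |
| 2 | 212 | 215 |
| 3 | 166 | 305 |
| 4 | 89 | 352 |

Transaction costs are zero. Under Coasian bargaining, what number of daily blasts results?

1

Bargaining reaches the level where marginal profit last exceeds marginal dust damage.
That holds through level 1 (261 ≥ 96) but not at 2 (212 < 215).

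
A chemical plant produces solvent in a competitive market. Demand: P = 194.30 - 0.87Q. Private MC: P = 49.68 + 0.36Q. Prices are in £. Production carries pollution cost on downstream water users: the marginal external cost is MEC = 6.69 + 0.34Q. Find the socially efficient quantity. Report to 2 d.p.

Q* = 87.85

Social marginal cost = private MC + MEC = 56.37 + 0.70Q.
Set SMC = demand: 56.37 + 0.70Q = 194.30 - 0.87Q → Q* = 87.8535.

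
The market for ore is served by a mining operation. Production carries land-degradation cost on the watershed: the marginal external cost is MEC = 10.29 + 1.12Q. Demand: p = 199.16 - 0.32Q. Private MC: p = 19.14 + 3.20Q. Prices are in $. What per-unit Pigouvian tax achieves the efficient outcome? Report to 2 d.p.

tax = $51.26 per unit

Social marginal cost = private MC + MEC = 29.43 + 4.32Q.
Set SMC = demand: 29.43 + 4.32Q = 199.16 - 0.32Q → Q* = 36.5797.
The Pigouvian tax equals MEC at Q*: 10.29 + 1.12×36.5797 = 51.2593.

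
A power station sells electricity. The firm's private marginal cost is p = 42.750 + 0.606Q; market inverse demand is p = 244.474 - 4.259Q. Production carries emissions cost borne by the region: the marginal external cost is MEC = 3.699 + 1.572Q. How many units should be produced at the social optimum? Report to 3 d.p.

Social marginal cost = private MC + MEC = 46.449 + 2.178Q.
Set SMC = demand: 46.449 + 2.178Q = 244.474 - 4.259Q → Q* = 30.7636.

Q* = 30.764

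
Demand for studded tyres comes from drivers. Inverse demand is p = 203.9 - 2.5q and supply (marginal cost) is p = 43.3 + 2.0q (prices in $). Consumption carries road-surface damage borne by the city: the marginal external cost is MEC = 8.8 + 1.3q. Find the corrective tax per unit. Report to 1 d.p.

Social marginal benefit = demand − MEC = 195.1 - 3.8q.
Set SMB = MC: 195.1 - 3.8q = 43.3 + 2.0q → q* = 26.1724.
The Pigouvian tax equals MEC at q*: 8.8 + 1.3×26.1724 = 42.8241.

tax = $42.8 per unit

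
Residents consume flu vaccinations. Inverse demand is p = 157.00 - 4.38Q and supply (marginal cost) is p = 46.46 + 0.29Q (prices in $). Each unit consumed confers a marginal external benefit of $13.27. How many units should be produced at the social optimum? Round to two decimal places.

Social marginal benefit = demand + MEB = 170.27 - 4.38Q.
Set SMB = MC: 170.27 - 4.38Q = 46.46 + 0.29Q → Q* = 26.5118.

Q* = 26.51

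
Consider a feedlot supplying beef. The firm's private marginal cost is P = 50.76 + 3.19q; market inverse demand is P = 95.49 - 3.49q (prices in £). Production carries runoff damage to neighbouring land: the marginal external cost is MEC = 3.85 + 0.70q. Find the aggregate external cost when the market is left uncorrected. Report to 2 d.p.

Market equilibrium (private): 50.76 + 3.19q = 95.49 - 3.49q → q_m = 6.6961.
Total external cost = ∫₀^{q_m} (3.85 + 0.70q) dq = 3.85×6.6961 + ½×0.70×6.6961² = 41.4732.

£41.47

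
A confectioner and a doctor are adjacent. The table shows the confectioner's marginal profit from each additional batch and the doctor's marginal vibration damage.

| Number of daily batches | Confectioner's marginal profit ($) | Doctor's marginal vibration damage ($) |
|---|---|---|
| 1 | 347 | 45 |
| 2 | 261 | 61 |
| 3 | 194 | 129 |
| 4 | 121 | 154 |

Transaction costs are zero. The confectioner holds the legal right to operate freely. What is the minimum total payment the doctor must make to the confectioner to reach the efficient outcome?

Left alone the confectioner would choose level 4 (marginal profit stays positive).
Efficient level: k* = 3 (marginal profit ≥ marginal vibration damage through 3).
The doctor must at least cover the confectioner's forgone profit from cutting 4→3: 121 = 121.

$121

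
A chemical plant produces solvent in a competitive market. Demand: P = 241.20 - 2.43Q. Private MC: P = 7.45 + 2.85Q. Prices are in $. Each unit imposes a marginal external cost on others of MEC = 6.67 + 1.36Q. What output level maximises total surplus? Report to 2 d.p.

Q* = 34.20

Social marginal cost = private MC + MEC = 14.12 + 4.21Q.
Set SMC = demand: 14.12 + 4.21Q = 241.20 - 2.43Q → Q* = 34.1988.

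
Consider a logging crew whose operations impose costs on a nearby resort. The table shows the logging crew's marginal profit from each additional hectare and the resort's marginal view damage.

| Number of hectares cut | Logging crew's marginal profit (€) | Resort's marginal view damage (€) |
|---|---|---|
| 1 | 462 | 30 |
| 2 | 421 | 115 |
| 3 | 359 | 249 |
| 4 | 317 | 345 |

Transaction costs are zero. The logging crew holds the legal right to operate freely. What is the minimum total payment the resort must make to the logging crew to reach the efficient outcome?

€317

Left alone the logging crew would choose level 4 (marginal profit stays positive).
Efficient level: k* = 3 (marginal profit ≥ marginal view damage through 3).
The resort must at least cover the logging crew's forgone profit from cutting 4→3: 317 = 317.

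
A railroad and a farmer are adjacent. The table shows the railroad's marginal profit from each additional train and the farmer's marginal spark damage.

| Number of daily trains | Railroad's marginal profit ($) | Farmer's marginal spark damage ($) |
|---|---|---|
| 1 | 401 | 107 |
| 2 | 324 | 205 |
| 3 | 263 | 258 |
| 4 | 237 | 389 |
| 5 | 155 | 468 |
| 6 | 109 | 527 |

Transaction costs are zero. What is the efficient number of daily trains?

3

Bargaining reaches the level where marginal profit last exceeds marginal spark damage.
That holds through level 3 (263 ≥ 258) but not at 4 (237 < 389).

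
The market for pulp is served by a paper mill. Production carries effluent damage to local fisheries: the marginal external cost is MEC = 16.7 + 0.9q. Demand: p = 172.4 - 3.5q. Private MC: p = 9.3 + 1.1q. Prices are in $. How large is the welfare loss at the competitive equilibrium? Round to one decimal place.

DWL = $214.8

Market equilibrium (private): 9.3 + 1.1q = 172.4 - 3.5q → q_m = 35.4565.
Social marginal cost = private MC + MEC = 26.0 + 2.0q.
Set SMC = demand: 26.0 + 2.0q = 172.4 - 3.5q → q* = 26.6182.
Height of the DWL triangle at q_m is SMC(q_m) − demand(q_m) = MEC(q_m) = 48.6109.
DWL = ½ × 8.8383 × 48.6109 = 214.8189.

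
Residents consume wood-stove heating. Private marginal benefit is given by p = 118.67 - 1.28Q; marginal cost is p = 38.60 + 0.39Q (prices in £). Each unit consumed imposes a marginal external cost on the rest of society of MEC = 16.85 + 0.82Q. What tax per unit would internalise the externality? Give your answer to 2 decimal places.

tax = £37.67 per unit

Social marginal benefit = demand − MEC = 101.82 - 2.10Q.
Set SMB = MC: 101.82 - 2.10Q = 38.60 + 0.39Q → Q* = 25.3896.
The Pigouvian tax equals MEC at Q*: 16.85 + 0.82×25.3896 = 37.6695.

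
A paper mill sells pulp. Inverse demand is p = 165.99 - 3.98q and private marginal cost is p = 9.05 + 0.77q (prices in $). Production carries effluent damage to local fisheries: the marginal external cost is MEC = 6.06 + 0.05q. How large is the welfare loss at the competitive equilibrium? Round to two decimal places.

DWL = $6.20

Market equilibrium (private): 9.05 + 0.77q = 165.99 - 3.98q → q_m = 33.0400.
Social marginal cost = private MC + MEC = 15.11 + 0.82q.
Set SMC = demand: 15.11 + 0.82q = 165.99 - 3.98q → q* = 31.4333.
The welfare-loss triangle has base |q_m − q*| and height MEC(q_m) (the vertical gap between SMC and demand is zero at q* and MEC at q_m).
DWL = ½ × 1.6067 × 7.7120 = 6.1954.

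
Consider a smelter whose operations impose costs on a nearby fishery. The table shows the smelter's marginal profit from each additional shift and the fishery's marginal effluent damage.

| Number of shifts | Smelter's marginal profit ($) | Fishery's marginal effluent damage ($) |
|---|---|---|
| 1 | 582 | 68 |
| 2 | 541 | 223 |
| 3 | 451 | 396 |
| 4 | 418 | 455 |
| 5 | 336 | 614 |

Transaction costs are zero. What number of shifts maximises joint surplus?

Bargaining reaches the level where marginal profit last exceeds marginal effluent damage.
That holds through level 3 (451 ≥ 396) but not at 4 (418 < 455).

3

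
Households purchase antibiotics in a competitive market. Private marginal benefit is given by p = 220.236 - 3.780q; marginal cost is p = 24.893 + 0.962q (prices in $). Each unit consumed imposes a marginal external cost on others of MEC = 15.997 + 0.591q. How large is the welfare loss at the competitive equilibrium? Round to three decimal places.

DWL = $152.591

Market equilibrium (private): 24.893 + 0.962q = 220.236 - 3.780q → q_m = 41.1942.
Social marginal benefit = demand − MEC = 204.239 - 4.371q.
Set SMB = MC: 204.239 - 4.371q = 24.893 + 0.962q → q* = 33.6295.
Between q* and q_m the wedge MC − SMB runs linearly from 0 to MEC(q_m), so the loss is a triangle.
DWL = ½ × 7.5647 × 40.3428 = 152.5906.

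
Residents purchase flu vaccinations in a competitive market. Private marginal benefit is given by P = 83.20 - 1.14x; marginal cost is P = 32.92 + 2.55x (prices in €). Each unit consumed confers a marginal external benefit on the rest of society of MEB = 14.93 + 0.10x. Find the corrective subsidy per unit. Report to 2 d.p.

Social marginal benefit = demand + MEB = 98.13 - 1.04x.
Set SMB = MC: 98.13 - 1.04x = 32.92 + 2.55x → x* = 18.1643.
The Pigouvian subsidy equals MEB at x*: 14.93 + 0.10×18.1643 = 16.7464.

subsidy = €16.75 per unit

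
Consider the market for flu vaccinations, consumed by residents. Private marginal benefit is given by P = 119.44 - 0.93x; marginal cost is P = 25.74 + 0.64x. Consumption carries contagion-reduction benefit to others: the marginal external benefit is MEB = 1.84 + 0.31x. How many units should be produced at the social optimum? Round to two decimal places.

Social marginal benefit = demand + MEB = 121.28 - 0.62x.
Set SMB = MC: 121.28 - 0.62x = 25.74 + 0.64x → x* = 75.8254.

x* = 75.83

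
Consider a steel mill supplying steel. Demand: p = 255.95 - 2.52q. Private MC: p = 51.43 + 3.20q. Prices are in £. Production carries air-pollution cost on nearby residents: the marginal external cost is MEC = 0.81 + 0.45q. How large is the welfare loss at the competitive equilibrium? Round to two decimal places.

DWL = £23.14

Market equilibrium (private): 51.43 + 3.20q = 255.95 - 2.52q → q_m = 35.7552.
Social marginal cost = private MC + MEC = 52.24 + 3.65q.
Set SMC = demand: 52.24 + 3.65q = 255.95 - 2.52q → q* = 33.0162.
Height of the DWL triangle at q_m is SMC(q_m) − demand(q_m) = MEC(q_m) = 16.8999.
DWL = ½ × 2.7390 × 16.8999 = 23.1444.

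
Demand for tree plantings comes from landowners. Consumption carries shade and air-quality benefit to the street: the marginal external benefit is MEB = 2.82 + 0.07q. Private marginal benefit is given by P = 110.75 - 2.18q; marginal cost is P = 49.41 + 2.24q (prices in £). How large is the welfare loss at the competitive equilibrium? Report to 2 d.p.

Market equilibrium (private): 49.41 + 2.24q = 110.75 - 2.18q → q_m = 13.8778.
Social marginal benefit = demand + MEB = 113.57 - 2.11q.
Set SMB = MC: 113.57 - 2.11q = 49.41 + 2.24q → q* = 14.7494.
Height of the DWL triangle at q_m is SMB(q_m) − MC(q_m) = MEB(q_m) = 3.7914.
DWL = ½ × 0.8716 × 3.7914 = 1.6523.

DWL = £1.65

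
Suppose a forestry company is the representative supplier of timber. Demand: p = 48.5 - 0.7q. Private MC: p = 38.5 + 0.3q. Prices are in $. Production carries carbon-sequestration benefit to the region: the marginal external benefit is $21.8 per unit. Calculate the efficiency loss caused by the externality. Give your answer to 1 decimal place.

DWL = $237.6

Market equilibrium (private): 38.5 + 0.3q = 48.5 - 0.7q → q_m = 10.0000.
Social marginal cost = private MC − MEB = 16.7 + 0.3q.
Set SMC = demand: 16.7 + 0.3q = 48.5 - 0.7q → q* = 31.8000.
Height of the DWL triangle at q_m is demand(q_m) − SMC(q_m) = MEB(q_m) = 21.8000.
DWL = ½ × 21.8000 × 21.8000 = 237.6200.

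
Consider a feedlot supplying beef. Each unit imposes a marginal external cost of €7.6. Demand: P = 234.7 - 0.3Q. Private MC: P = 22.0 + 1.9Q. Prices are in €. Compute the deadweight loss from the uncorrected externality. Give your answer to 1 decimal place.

Market equilibrium (private): 22.0 + 1.9Q = 234.7 - 0.3Q → Q_m = 96.6818.
Social marginal cost = private MC + MEC = 29.6 + 1.9Q.
Set SMC = demand: 29.6 + 1.9Q = 234.7 - 0.3Q → Q* = 93.2273.
Height of the DWL triangle at Q_m is SMC(Q_m) − demand(Q_m) = MEC(Q_m) = 7.6000.
DWL = ½ × 3.4545 × 7.6000 = 13.1271.

DWL = €13.1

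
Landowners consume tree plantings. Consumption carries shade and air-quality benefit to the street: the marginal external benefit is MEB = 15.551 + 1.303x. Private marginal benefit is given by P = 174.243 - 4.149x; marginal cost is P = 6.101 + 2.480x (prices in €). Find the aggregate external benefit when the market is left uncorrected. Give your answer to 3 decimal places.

Market equilibrium (private): 6.101 + 2.480x = 174.243 - 4.149x → x_m = 25.3646.
Total external benefit = ∫₀^{x_m} (15.551 + 1.303x) dx = 15.551×25.3646 + ½×1.303×25.3646² = 813.5958.

€813.596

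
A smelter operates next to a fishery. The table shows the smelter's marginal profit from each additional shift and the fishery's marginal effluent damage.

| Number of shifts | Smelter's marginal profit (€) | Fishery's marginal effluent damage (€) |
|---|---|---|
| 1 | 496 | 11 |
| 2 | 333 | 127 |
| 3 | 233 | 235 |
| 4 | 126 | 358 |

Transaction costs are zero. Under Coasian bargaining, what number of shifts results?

Bargaining reaches the level where marginal profit last exceeds marginal effluent damage.
That holds through level 2 (333 ≥ 127) but not at 3 (233 < 235).

2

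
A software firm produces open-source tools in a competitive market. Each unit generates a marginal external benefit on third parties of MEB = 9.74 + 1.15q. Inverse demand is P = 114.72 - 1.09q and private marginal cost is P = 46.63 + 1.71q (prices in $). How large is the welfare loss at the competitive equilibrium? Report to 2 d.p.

DWL = $430.82

Market equilibrium (private): 46.63 + 1.71q = 114.72 - 1.09q → q_m = 24.3179.
Social marginal cost = private MC − MEB = 36.89 + 0.56q.
Set SMC = demand: 36.89 + 0.56q = 114.72 - 1.09q → q* = 47.1697.
Between q* and q_m the wedge demand − SMC runs linearly from 0 to MEB(q_m), so the loss is a triangle.
DWL = ½ × 22.8518 × 37.7055 = 430.8193.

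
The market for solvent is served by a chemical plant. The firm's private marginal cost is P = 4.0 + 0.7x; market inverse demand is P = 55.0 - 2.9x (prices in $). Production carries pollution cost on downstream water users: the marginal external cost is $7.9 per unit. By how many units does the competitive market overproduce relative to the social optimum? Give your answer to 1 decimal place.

2.2 units

Market equilibrium (private): 4.0 + 0.7x = 55.0 - 2.9x → x_m = 14.1667.
Social marginal cost = private MC + MEC = 11.9 + 0.7x.
Set SMC = demand: 11.9 + 0.7x = 55.0 - 2.9x → x* = 11.9722.
Gap = |14.1667 − 11.9722| = 2.1945.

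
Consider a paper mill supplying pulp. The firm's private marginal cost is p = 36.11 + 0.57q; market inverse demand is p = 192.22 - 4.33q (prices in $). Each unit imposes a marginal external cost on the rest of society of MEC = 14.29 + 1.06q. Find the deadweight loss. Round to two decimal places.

DWL = $193.78

Market equilibrium (private): 36.11 + 0.57q = 192.22 - 4.33q → q_m = 31.8592.
Social marginal cost = private MC + MEC = 50.40 + 1.63q.
Set SMC = demand: 50.40 + 1.63q = 192.22 - 4.33q → q* = 23.7953.
The welfare-loss triangle has base |q_m − q*| and height MEC(q_m) (the vertical gap between SMC and demand is zero at q* and MEC at q_m).
DWL = ½ × 8.0639 × 48.0607 = 193.7783.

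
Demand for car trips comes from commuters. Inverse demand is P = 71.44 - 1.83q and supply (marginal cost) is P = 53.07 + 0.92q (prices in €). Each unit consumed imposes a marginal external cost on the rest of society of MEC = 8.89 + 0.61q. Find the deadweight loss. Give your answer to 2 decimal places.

DWL = €25.01

Market equilibrium (private): 53.07 + 0.92q = 71.44 - 1.83q → q_m = 6.6800.
Social marginal benefit = demand − MEC = 62.55 - 2.44q.
Set SMB = MC: 62.55 - 2.44q = 53.07 + 0.92q → q* = 2.8214.
The welfare-loss triangle has base |q_m − q*| and height MEC(q_m) (the vertical gap between SMB and MC is zero at q* and MEC at q_m).
DWL = ½ × 3.8586 × 12.9648 = 25.0130.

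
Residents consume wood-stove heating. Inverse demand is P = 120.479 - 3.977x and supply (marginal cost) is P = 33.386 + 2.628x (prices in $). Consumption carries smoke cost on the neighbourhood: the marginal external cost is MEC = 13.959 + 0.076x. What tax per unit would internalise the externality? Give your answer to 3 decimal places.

Social marginal benefit = demand − MEC = 106.520 - 4.053x.
Set SMB = MC: 106.520 - 4.053x = 33.386 + 2.628x → x* = 10.9466.
The Pigouvian tax equals MEC at x*: 13.959 + 0.076×10.9466 = 14.7909.

tax = $14.791 per unit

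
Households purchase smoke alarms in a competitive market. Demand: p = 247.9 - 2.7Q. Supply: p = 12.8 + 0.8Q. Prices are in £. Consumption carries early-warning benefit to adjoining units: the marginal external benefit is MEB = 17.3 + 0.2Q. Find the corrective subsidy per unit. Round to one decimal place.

Social marginal benefit = demand + MEB = 265.2 - 2.5Q.
Set SMB = MC: 265.2 - 2.5Q = 12.8 + 0.8Q → Q* = 76.4848.
The Pigouvian subsidy equals MEB at Q*: 17.3 + 0.2×76.4848 = 32.5970.

subsidy = £32.6 per unit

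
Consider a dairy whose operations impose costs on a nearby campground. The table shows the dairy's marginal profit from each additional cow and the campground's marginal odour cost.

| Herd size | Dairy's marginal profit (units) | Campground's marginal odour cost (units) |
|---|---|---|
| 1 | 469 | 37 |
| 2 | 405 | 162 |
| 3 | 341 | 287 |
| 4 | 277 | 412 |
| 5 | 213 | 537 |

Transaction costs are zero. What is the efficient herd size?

Bargaining reaches the level where marginal profit last exceeds marginal odour cost.
That holds through level 3 (341 ≥ 287) but not at 4 (277 < 412).

3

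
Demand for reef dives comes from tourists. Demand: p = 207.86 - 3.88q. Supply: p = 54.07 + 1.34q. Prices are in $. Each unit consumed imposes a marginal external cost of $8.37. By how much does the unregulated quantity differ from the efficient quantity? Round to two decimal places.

Market equilibrium (private): 54.07 + 1.34q = 207.86 - 3.88q → q_m = 29.4617.
Social marginal benefit = demand − MEC = 199.49 - 3.88q.
Set SMB = MC: 199.49 - 3.88q = 54.07 + 1.34q → q* = 27.8582.
Gap = |29.4617 − 27.8582| = 1.6035.

1.60 units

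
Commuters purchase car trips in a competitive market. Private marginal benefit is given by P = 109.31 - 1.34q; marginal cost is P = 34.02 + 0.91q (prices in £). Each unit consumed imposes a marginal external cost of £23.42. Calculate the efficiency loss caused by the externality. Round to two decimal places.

Market equilibrium (private): 34.02 + 0.91q = 109.31 - 1.34q → q_m = 33.4622.
Social marginal benefit = demand − MEC = 85.89 - 1.34q.
Set SMB = MC: 85.89 - 1.34q = 34.02 + 0.91q → q* = 23.0533.
Height of the DWL triangle at q_m is MC(q_m) − SMB(q_m) = MEC(q_m) = 23.4200.
DWL = ½ × 10.4089 × 23.4200 = 121.8882.

DWL = £121.89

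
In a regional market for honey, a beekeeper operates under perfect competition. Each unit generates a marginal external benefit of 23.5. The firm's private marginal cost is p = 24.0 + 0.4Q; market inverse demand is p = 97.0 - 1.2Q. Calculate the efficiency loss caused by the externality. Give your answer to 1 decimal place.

Market equilibrium (private): 24.0 + 0.4Q = 97.0 - 1.2Q → Q_m = 45.6250.
Social marginal cost = private MC − MEB = 0.5 + 0.4Q.
Set SMC = demand: 0.5 + 0.4Q = 97.0 - 1.2Q → Q* = 60.3125.
Between Q* and Q_m the wedge demand − SMC runs linearly from 0 to MEB(Q_m), so the loss is a triangle.
DWL = ½ × 14.6875 × 23.5000 = 172.5781.

DWL = 172.6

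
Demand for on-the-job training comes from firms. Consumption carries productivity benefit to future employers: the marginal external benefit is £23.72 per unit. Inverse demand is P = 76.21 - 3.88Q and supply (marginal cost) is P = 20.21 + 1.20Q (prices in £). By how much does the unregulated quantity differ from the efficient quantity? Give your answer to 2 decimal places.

4.67 units

Market equilibrium (private): 20.21 + 1.20Q = 76.21 - 3.88Q → Q_m = 11.0236.
Social marginal benefit = demand + MEB = 99.93 - 3.88Q.
Set SMB = MC: 99.93 - 3.88Q = 20.21 + 1.20Q → Q* = 15.6929.
Gap = |11.0236 − 15.6929| = 4.6693.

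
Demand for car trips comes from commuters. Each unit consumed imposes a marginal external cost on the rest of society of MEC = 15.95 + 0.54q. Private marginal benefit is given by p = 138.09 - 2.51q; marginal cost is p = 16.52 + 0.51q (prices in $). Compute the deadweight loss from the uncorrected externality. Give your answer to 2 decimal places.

Market equilibrium (private): 16.52 + 0.51q = 138.09 - 2.51q → q_m = 40.2550.
Social marginal benefit = demand − MEC = 122.14 - 3.05q.
Set SMB = MC: 122.14 - 3.05q = 16.52 + 0.51q → q* = 29.6685.
Between q* and q_m the wedge MC − SMB runs linearly from 0 to MEC(q_m), so the loss is a triangle.
DWL = ½ × 10.5865 × 37.6877 = 199.4904.

DWL = $199.49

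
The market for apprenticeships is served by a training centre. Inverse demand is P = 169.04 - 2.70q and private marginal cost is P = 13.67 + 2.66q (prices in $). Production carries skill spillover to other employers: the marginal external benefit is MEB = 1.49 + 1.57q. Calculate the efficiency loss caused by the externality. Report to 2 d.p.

Market equilibrium (private): 13.67 + 2.66q = 169.04 - 2.70q → q_m = 28.9869.
Social marginal cost = private MC − MEB = 12.18 + 1.09q.
Set SMC = demand: 12.18 + 1.09q = 169.04 - 2.70q → q* = 41.3879.
Height of the DWL triangle at q_m is demand(q_m) − SMC(q_m) = MEB(q_m) = 46.9995.
DWL = ½ × 12.4010 × 46.9995 = 291.4204.

DWL = $291.42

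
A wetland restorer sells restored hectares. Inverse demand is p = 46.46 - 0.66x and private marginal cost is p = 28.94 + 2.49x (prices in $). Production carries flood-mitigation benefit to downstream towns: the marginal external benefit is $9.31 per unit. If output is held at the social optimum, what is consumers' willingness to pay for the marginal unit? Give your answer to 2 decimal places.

P = $40.84

Social marginal cost = private MC − MEB = 19.63 + 2.49x.
Set SMC = demand: 19.63 + 2.49x = 46.46 - 0.66x → x* = 8.5175.
Consumer price on the demand curve at x*: 46.46 − 0.66×8.5175 = 40.8385.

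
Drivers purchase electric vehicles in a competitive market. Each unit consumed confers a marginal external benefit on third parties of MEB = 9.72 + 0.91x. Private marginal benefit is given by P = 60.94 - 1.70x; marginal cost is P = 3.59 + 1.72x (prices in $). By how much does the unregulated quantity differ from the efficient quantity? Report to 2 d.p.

9.95 units

Market equilibrium (private): 3.59 + 1.72x = 60.94 - 1.70x → x_m = 16.7690.
Social marginal benefit = demand + MEB = 70.66 - 0.79x.
Set SMB = MC: 70.66 - 0.79x = 3.59 + 1.72x → x* = 26.7211.
Gap = |16.7690 − 26.7211| = 9.9521.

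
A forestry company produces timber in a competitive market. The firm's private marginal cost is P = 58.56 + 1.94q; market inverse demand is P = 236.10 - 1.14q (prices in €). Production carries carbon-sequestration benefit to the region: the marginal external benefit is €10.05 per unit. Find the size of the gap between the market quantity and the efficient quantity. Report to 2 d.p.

Market equilibrium (private): 58.56 + 1.94q = 236.10 - 1.14q → q_m = 57.6429.
Social marginal cost = private MC − MEB = 48.51 + 1.94q.
Set SMC = demand: 48.51 + 1.94q = 236.10 - 1.14q → q* = 60.9058.
Gap = |57.6429 − 60.9058| = 3.2629.

3.26 units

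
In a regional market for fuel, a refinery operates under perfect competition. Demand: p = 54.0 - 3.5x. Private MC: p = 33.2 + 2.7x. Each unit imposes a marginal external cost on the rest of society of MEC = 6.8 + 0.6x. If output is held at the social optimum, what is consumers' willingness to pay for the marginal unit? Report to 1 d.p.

Social marginal cost = private MC + MEC = 40.0 + 3.3x.
Set SMC = demand: 40.0 + 3.3x = 54.0 - 3.5x → x* = 2.0588.
Consumer price on the demand curve at x*: 54.0 − 3.5×2.0588 = 46.7942.

P = 46.8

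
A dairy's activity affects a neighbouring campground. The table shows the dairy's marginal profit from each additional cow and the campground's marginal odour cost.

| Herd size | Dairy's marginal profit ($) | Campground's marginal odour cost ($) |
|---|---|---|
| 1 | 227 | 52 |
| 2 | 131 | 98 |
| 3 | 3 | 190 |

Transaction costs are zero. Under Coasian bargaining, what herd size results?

Bargaining reaches the level where marginal profit last exceeds marginal odour cost.
That holds through level 2 (131 ≥ 98) but not at 3 (3 < 190).

2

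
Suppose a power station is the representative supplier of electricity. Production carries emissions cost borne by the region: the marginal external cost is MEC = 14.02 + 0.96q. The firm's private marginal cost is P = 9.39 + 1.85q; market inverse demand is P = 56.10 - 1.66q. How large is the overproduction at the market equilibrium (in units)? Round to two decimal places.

5.99 units

Market equilibrium (private): 9.39 + 1.85q = 56.10 - 1.66q → q_m = 13.3077.
Social marginal cost = private MC + MEC = 23.41 + 2.81q.
Set SMC = demand: 23.41 + 2.81q = 56.10 - 1.66q → q* = 7.3132.
Gap = |13.3077 − 7.3132| = 5.9945.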